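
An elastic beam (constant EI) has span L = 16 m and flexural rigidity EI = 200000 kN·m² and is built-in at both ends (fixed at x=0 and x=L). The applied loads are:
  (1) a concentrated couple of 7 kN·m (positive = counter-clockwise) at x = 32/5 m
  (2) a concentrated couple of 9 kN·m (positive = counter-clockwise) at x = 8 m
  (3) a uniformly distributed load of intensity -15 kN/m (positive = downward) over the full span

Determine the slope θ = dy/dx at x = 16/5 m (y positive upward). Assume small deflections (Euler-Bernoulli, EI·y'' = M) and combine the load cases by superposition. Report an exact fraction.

Load 1 — applied couple M₀=7 kN·m at a=32/5 m (b=L-a=48/5):
  θ_1 = (R_Ax²/2 - M_Ax)/EI  [x≤a] with R_A=63/100, M_A=21/25 = ((63/100)·(16/5)²/2 - (21/25)·(16/5))/200000 = 21/7812500 rad
Load 2 — applied couple M₀=9 kN·m at a=8 m (b=L-a=8):
  θ_2 = (R_Ax²/2 - M_Ax)/EI  [x≤a] with R_A=27/32, M_A=9/4 = ((27/32)·(16/5)²/2 - (9/4)·(16/5))/200000 = -9/625000 rad
Load 3 — uniform load w=-15 kN/m over full span:
  θ_3 = -wx(L-x)(L-2x)/(12EI) = -(-15)·(16/5)·(16-(16/5))·(16-2·(16/5))/(12·200000) = 192/78125 rad
Superposition: θ = Σ θ_i = 38217/15625000 rad ≈ 0.002446 rad

θ(16/5) = 38217/15625000 rad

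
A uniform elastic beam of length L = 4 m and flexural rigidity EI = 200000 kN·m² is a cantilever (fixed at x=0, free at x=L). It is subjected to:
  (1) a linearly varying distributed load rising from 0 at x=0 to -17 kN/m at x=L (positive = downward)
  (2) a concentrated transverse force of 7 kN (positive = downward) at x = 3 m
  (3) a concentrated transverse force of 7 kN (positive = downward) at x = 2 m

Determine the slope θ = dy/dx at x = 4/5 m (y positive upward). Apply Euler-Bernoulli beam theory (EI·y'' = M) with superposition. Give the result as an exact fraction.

Load 1 — triangular load w₀=-17 kN/m (0→w₀ over full span):
  θ_1 = (w₀Lx²/4-w₀L²x/3-w₀x⁴/(24L))/EI = ((-17)·4·(4/5)²/4-(-17)·4²·(4/5)/3-(-17)·(4/5)⁴/(24·4))/200000 = 14467/46875000 rad
Load 2 — point force P=7 kN at a=3 m (b=L-a=1):
  θ_2 = -Px(2a-x)/(2EI)  [x≤a] = -7·(4/5)·(2·3-(4/5))/(2·200000) = -91/1250000 rad
Load 3 — point force P=7 kN at a=2 m (b=L-a=2):
  θ_3 = -Px(2a-x)/(2EI)  [x≤a] = -7·(4/5)·(2·2-(4/5))/(2·200000) = -7/156250 rad
Superposition: θ = Σ θ_i = 17909/93750000 rad ≈ 0.000191 rad

θ(4/5) = 17909/93750000 rad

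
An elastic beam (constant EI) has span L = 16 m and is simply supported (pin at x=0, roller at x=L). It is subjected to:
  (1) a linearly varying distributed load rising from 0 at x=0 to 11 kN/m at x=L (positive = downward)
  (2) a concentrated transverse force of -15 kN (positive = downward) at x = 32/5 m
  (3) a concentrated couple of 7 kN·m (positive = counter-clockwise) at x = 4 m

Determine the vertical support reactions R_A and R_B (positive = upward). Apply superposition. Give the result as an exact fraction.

Load 1 — triangular load w₀=11 kN/m (0→w₀ over full span):
  R_A = w₀L/6 = 11·16/6 = 88/3 kN
  R_B = w₀L/3 = 11·16/3 = 176/3 kN
Load 2 — point force P=-15 kN at a=32/5 m (b=L-a=48/5):
  R_A = Pb/L = (-15)·(48/5)/16 = -9 kN
  R_B = Pa/L = (-15)·(32/5)/16 = -6 kN
Load 3 — applied couple M₀=7 kN·m at a=4 m (b=L-a=12):
  R_A = M₀/L = 7/16 kN
  R_B = -M₀/L = -7/16 kN
Superposition: R_A = 997/48 kN, R_B = 2507/48 kN

R_A = 997/48 kN, R_B = 2507/48 kN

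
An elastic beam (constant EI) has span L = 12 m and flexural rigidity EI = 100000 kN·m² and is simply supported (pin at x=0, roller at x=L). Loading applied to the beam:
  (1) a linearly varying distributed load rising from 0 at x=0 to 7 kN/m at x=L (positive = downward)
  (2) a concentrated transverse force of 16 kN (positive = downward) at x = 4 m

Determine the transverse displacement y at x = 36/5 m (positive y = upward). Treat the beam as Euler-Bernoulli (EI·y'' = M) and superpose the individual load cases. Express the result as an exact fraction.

y(36/5) = -1998656/146484375 m

Load 1 — triangular load w₀=7 kN/m (0→w₀ over full span):
  y_1 = -w₀x(7L⁴-10L²x²+3x⁴)/(360LEI) = -7·(36/5)·(7·12⁴-10·12²·(36/5)²+3·(36/5)⁴)/(360·12·100000) = -447552/48828125 m
Load 2 — point force P=16 kN at a=4 m (b=L-a=8):
  y_2 = -Pa(L-x)(2Lx-a²-x²)/(6LEI)  [x>a] = -16·4·(12-(36/5))·(2·12·(36/5)-4²-(36/5)²)/(6·12·100000) = -5248/1171875 m
Superposition: y = Σ y_i = -1998656/146484375 m ≈ -0.013644 m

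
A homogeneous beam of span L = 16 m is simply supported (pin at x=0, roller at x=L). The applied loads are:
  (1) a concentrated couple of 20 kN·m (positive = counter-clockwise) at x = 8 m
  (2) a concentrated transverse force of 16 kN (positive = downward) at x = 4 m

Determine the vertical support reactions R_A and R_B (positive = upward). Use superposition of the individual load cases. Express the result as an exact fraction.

Load 1 — applied couple M₀=20 kN·m at a=8 m (b=L-a=8):
  R_A = M₀/L = 20/16 = 5/4 kN
  R_B = -M₀/L = -20/16 = -5/4 kN
Load 2 — point force P=16 kN at a=4 m (b=L-a=12):
  R_A = Pb/L = 16·12/16 = 12 kN
  R_B = Pa/L = 16·4/16 = 4 kN
Superposition: R_A = 53/4 kN, R_B = 11/4 kN

R_A = 53/4 kN, R_B = 11/4 kN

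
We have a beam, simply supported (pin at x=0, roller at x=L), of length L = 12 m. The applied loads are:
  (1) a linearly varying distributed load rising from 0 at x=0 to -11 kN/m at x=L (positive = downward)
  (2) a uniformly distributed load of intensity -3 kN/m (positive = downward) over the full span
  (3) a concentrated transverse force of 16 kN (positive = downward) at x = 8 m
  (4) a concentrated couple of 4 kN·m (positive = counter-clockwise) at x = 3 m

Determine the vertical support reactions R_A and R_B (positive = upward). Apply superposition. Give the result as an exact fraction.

Load 1 — triangular load w₀=-11 kN/m (0→w₀ over full span):
  R_A = w₀L/6 = (-11)·12/6 = -22 kN
  R_B = w₀L/3 = (-11)·12/3 = -44 kN
Load 2 — uniform load w=-3 kN/m over full span:
  R_A = wL/2 = (-3)·12/2 = -18 kN
  R_B = wL/2 = (-3)·12/2 = -18 kN
Load 3 — point force P=16 kN at a=8 m (b=L-a=4):
  R_A = Pb/L = 16·4/12 = 16/3 kN
  R_B = Pa/L = 16·8/12 = 32/3 kN
Load 4 — applied couple M₀=4 kN·m at a=3 m (b=L-a=9):
  R_A = M₀/L = 4/12 = 1/3 kN
  R_B = -M₀/L = -4/12 = -1/3 kN
Superposition: R_A = -103/3 kN, R_B = -155/3 kN

R_A = -103/3 kN, R_B = -155/3 kN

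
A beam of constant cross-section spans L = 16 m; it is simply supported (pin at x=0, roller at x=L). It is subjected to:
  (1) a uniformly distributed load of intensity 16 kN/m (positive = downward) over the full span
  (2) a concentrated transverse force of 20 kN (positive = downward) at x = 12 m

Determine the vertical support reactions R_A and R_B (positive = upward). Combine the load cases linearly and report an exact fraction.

R_A = 133 kN, R_B = 143 kN

Load 1 — uniform load w=16 kN/m over full span:
  R_A = wL/2 = 16·16/2 = 128 kN
  R_B = wL/2 = 16·16/2 = 128 kN
Load 2 — point force P=20 kN at a=12 m (b=L-a=4):
  R_A = Pb/L = 20·4/16 = 5 kN
  R_B = Pa/L = 20·12/16 = 15 kN
Superposition: R_A = 133 kN, R_B = 143 kN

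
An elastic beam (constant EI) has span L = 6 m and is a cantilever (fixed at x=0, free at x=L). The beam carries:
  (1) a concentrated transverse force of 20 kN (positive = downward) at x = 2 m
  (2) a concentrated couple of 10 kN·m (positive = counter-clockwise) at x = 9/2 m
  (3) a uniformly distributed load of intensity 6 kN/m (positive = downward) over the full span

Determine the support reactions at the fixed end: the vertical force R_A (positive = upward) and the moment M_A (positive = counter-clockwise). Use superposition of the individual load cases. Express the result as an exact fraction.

R_A = 56 kN, M_A = 138 kN·m

Load 1 — point force P=20 kN at a=2 m (b=L-a=4):
  R_A = P = 20 kN
  M_A = Pa = 20·2 = 40 kN·m
Load 2 — applied couple M₀=10 kN·m at a=9/2 m (b=L-a=3/2):
  R_A = 0 kN
  M_A = -M₀ = -10 kN·m
Load 3 — uniform load w=6 kN/m over full span:
  R_A = wL = 6·6 = 36 kN
  M_A = wL²/2 = 6·6²/2 = 108 kN·m
Superposition: R_A = 56 kN, M_A = 138 kN·m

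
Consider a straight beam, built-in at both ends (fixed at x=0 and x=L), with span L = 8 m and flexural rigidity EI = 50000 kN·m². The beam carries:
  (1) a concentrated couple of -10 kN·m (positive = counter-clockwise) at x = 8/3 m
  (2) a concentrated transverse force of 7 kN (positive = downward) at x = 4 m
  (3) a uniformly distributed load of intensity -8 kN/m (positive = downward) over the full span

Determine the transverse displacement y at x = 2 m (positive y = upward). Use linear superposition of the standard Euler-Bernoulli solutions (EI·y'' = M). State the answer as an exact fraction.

Load 1 — applied couple M₀=-10 kN·m at a=8/3 m (b=L-a=16/3):
  y_1 = (R_Ax³/6 - M_Ax²/2)/EI  [x≤a] with R_A=-5/3, M_A=0 = ((-5/3)·2³/6 - 0·2²/2)/50000 = -1/22500 m
Load 2 — point force P=7 kN at a=4 m (b=L-a=4):
  y_2 = -Pb²x²(3aL-(3a+b)x)/(6L³EI)  [x≤a] = -7·4²·2²·(3·4·8-(3·4+4)·2)/(6·8³·50000) = -7/37500 m
Load 3 — uniform load w=-8 kN/m over full span:
  y_3 = -wx²(L-x)²/(24EI) = -(-8)·2²·(8-2)²/(24·50000) = 3/3125 m
Superposition: y = Σ y_i = 41/56250 m ≈ 0.000729 m

y(2) = 41/56250 m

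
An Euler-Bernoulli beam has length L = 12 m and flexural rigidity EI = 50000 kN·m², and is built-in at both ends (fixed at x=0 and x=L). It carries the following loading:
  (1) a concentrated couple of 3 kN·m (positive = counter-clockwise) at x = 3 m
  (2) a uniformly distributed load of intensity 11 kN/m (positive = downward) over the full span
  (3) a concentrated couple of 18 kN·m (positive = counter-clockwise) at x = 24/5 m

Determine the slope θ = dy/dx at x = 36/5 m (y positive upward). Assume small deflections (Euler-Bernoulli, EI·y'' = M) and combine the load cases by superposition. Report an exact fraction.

θ(36/5) = 90009/62500000 rad

Load 1 — applied couple M₀=3 kN·m at a=3 m (b=L-a=9):
  θ_1 = (R_Ax²/2 - M_Ax - M₀(x-a))/EI  [x>a] with R_A=9/32, M_A=-9/16 = ((9/32)·(36/5)²/2 - (-9/16)·(36/5) - 3·((36/5)-3))/50000 = -63/2500000 rad
Load 2 — uniform load w=11 kN/m over full span:
  θ_2 = -wx(L-x)(L-2x)/(12EI) = -11·(36/5)·(12-(36/5))·(12-2·(36/5))/(12·50000) = 594/390625 rad
Load 3 — applied couple M₀=18 kN·m at a=24/5 m (b=L-a=36/5):
  θ_3 = (R_Ax²/2 - M_Ax - M₀(x-a))/EI  [x>a] with R_A=54/25, M_A=54/25 = ((54/25)·(36/5)²/2 - (54/25)·(36/5) - 18·((36/5)-(24/5)))/50000 = -108/1953125 rad
Superposition: θ = Σ θ_i = 90009/62500000 rad ≈ 0.001440 rad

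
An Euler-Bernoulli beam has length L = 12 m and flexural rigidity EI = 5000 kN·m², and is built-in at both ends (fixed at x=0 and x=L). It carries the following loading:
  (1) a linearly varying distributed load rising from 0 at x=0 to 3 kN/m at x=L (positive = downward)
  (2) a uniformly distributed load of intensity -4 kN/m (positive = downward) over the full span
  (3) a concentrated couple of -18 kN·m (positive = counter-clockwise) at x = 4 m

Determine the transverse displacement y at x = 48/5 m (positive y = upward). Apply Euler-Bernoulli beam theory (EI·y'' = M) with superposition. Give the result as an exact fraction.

Load 1 — triangular load w₀=3 kN/m (0→w₀ over full span):
  y_1 = -w₀x²(L-x)²(x+2L)/(120LEI) = -3·(48/5)²·(12-(48/5))²·((48/5)+2·12)/(120·12·5000) = -72576/9765625 m
Load 2 — uniform load w=-4 kN/m over full span:
  y_2 = -wx²(L-x)²/(24EI) = -(-4)·(48/5)²·(12-(48/5))²/(24·5000) = 6912/390625 m
Load 3 — applied couple M₀=-18 kN·m at a=4 m (b=L-a=8):
  y_3 = (R_Ax³/6 - M_Ax²/2 - M₀(x-a)²/2)/EI  [x>a] with R_A=-2, M_A=0 = ((-2)·(48/5)³/6 - 0·(48/5)²/2 - (-18)·((48/5)-4)²/2)/5000 = -198/78125 m
Superposition: y = Σ y_i = 75474/9765625 m ≈ 0.007729 m

y(48/5) = 75474/9765625 m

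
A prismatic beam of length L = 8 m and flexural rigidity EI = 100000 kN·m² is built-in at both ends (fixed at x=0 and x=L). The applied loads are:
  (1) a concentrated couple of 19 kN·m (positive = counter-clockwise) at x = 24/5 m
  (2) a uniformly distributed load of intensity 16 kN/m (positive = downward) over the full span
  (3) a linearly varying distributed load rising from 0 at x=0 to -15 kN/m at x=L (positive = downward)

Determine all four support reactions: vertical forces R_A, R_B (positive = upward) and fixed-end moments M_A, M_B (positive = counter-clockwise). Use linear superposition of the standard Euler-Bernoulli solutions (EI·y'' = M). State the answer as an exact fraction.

R_A = 2471/50 kN, M_A = 4456/75 kN·m, R_B = 929/50 kN, M_B = -2629/75 kN·m

Load 1 — applied couple M₀=19 kN·m at a=24/5 m (b=L-a=16/5):
  R_A = 6M₀ab/L³ = 6·19·(24/5)·(16/5)/8³ = 171/50 kN
  M_A = M₀b(2a-b)/L² = 19·(16/5)·(2·(24/5)-(16/5))/8² = 152/25 kN·m
  R_B = -6M₀ab/L³ = -6·19·(24/5)·(16/5)/8³ = -171/50 kN
  M_B = M₀a(2b-a)/L² = 19·(24/5)·(2·(16/5)-(24/5))/8² = 57/25 kN·m
Load 2 — uniform load w=16 kN/m over full span:
  R_A = wL/2 = 16·8/2 = 64 kN
  M_A = wL²/12 = 16·8²/12 = 256/3 kN·m
  R_B = wL/2 = 16·8/2 = 64 kN
  M_B = -wL²/12 = -16·8²/12 = -256/3 kN·m
Load 3 — triangular load w₀=-15 kN/m (0→w₀ over full span):
  R_A = 3w₀L/20 = 3·(-15)·8/20 = -18 kN
  M_A = w₀L²/30 = (-15)·8²/30 = -32 kN·m
  R_B = 7w₀L/20 = 7·(-15)·8/20 = -42 kN
  M_B = -w₀L²/20 = -(-15)·8²/20 = 48 kN·m
Superposition: R_A = 2471/50 kN, M_A = 4456/75 kN·m, R_B = 929/50 kN, M_B = -2629/75 kN·m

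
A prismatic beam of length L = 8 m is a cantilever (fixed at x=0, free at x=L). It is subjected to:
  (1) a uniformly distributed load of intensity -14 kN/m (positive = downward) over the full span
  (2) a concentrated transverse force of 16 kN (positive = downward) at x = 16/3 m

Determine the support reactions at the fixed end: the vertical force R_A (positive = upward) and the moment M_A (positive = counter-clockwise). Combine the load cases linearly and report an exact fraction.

R_A = -96 kN, M_A = -1088/3 kN·m

Load 1 — uniform load w=-14 kN/m over full span:
  R_A = wL = (-14)·8 = -112 kN
  M_A = wL²/2 = (-14)·8²/2 = -448 kN·m
Load 2 — point force P=16 kN at a=16/3 m (b=L-a=8/3):
  R_A = P = 16 kN
  M_A = Pa = 16·(16/3) = 256/3 kN·m
Superposition: R_A = -96 kN, M_A = -1088/3 kN·m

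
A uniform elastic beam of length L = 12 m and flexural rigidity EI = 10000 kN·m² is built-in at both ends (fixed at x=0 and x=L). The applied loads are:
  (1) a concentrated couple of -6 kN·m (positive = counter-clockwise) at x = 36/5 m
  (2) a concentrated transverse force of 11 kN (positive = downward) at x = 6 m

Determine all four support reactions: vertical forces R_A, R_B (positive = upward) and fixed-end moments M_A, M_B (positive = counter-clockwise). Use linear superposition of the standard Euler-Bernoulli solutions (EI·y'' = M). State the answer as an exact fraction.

Load 1 — applied couple M₀=-6 kN·m at a=36/5 m (b=L-a=24/5):
  R_A = 6M₀ab/L³ = 6·(-6)·(36/5)·(24/5)/12³ = -18/25 kN
  M_A = M₀b(2a-b)/L² = (-6)·(24/5)·(2·(36/5)-(24/5))/12² = -48/25 kN·m
  R_B = -6M₀ab/L³ = -6·(-6)·(36/5)·(24/5)/12³ = 18/25 kN
  M_B = M₀a(2b-a)/L² = (-6)·(36/5)·(2·(24/5)-(36/5))/12² = -18/25 kN·m
Load 2 — point force P=11 kN at a=6 m (b=L-a=6):
  R_A = Pb²(3a+b)/L³ = 11·6²·(3·6+6)/12³ = 11/2 kN
  M_A = Pab²/L² = 11·6·6²/12² = 33/2 kN·m
  R_B = Pa²(a+3b)/L³ = 11·6²·(6+3·6)/12³ = 11/2 kN
  M_B = -Pa²b/L² = -11·6²·6/12² = -33/2 kN·m
Superposition: R_A = 239/50 kN, M_A = 729/50 kN·m, R_B = 311/50 kN, M_B = -861/50 kN·m

R_A = 239/50 kN, M_A = 729/50 kN·m, R_B = 311/50 kN, M_B = -861/50 kN·m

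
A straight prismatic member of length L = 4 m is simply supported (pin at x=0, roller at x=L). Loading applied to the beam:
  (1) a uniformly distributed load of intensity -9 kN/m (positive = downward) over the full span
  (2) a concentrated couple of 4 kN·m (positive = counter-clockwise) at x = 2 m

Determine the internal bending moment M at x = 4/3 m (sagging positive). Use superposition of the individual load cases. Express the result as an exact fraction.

Load 1 — uniform load w=-9 kN/m over full span:
  M_1 = wx(L-x)/2 = (-9)·(4/3)·(4-(4/3))/2 = -16 kN·m
Load 2 — applied couple M₀=4 kN·m at a=2 m (b=L-a=2):
  M_2 = M₀x/L  [x≤a] = 4·(4/3)/4 = 4/3 kN·m
Superposition: M = Σ M_i = -44/3 kN·m ≈ -14.666667 kN·m

M(4/3) = -44/3 kN·m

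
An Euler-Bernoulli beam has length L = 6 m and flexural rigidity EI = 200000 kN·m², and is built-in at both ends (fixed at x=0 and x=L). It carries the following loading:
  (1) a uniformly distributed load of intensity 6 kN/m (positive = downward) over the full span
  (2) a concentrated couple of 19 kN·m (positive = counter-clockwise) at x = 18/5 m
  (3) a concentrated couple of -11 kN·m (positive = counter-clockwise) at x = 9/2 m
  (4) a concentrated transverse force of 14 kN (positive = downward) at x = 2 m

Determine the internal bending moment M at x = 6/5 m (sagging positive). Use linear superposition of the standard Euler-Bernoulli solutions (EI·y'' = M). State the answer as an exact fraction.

M(6/5) = -731/2000 kN·m

Load 1 — uniform load w=6 kN/m over full span:
  M_1 = wLx/2 - wL²/12 - wx²/2 = 6·6·(6/5)/2 - 6·6²/12 - 6·(6/5)²/2 = -18/25 kN·m
Load 2 — applied couple M₀=19 kN·m at a=18/5 m (b=L-a=12/5):
  M_2 = R_Ax - M_A  [x≤a] with R_A=114/25, M_A=152/25 = (114/25)·(6/5) - (152/25) = -76/125 kN·m
Load 3 — applied couple M₀=-11 kN·m at a=9/2 m (b=L-a=3/2):
  M_3 = R_Ax - M_A  [x≤a] with R_A=-33/16, M_A=-55/16 = (-33/16)·(6/5) - (-55/16) = 77/80 kN·m
Load 4 — point force P=14 kN at a=2 m (b=L-a=4):
  M_4 = Pb²(3a+b)x/L³ - Pab²/L²  [x≤a] = 14·4²·(3·2+4)·(6/5)/6³ - 14·2·4²/6² = 0 kN·m
Superposition: M = Σ M_i = -731/2000 kN·m ≈ -0.365500 kN·m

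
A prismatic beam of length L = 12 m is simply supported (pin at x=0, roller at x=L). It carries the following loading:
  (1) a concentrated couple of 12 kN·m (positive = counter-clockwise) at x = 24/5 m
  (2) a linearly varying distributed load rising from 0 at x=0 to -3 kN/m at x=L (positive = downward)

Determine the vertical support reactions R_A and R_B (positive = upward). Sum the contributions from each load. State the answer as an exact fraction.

R_A = -5 kN, R_B = -13 kN

Load 1 — applied couple M₀=12 kN·m at a=24/5 m (b=L-a=36/5):
  R_A = M₀/L = 12/12 = 1 kN
  R_B = -M₀/L = -12/12 = -1 kN
Load 2 — triangular load w₀=-3 kN/m (0→w₀ over full span):
  R_A = w₀L/6 = (-3)·12/6 = -6 kN
  R_B = w₀L/3 = (-3)·12/3 = -12 kN
Superposition: R_A = -5 kN, R_B = -13 kN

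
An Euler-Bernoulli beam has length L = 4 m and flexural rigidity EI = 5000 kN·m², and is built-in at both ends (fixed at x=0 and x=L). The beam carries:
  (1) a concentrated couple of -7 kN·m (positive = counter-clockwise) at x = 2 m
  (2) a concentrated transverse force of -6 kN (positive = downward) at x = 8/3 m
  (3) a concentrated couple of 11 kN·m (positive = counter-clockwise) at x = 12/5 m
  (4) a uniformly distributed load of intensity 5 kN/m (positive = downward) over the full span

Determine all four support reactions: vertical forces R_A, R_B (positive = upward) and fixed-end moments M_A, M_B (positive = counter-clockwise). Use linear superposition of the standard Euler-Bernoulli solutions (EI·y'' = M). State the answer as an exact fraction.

Load 1 — applied couple M₀=-7 kN·m at a=2 m (b=L-a=2):
  R_A = 6M₀ab/L³ = 6·(-7)·2·2/4³ = -21/8 kN
  M_A = M₀b(2a-b)/L² = (-7)·2·(2·2-2)/4² = -7/4 kN·m
  R_B = -6M₀ab/L³ = -6·(-7)·2·2/4³ = 21/8 kN
  M_B = M₀a(2b-a)/L² = (-7)·2·(2·2-2)/4² = -7/4 kN·m
Load 2 — point force P=-6 kN at a=8/3 m (b=L-a=4/3):
  R_A = Pb²(3a+b)/L³ = (-6)·(4/3)²·(3·(8/3)+(4/3))/4³ = -14/9 kN
  M_A = Pab²/L² = (-6)·(8/3)·(4/3)²/4² = -16/9 kN·m
  R_B = Pa²(a+3b)/L³ = (-6)·(8/3)²·((8/3)+3·(4/3))/4³ = -40/9 kN
  M_B = -Pa²b/L² = -(-6)·(8/3)²·(4/3)/4² = 32/9 kN·m
Load 3 — applied couple M₀=11 kN·m at a=12/5 m (b=L-a=8/5):
  R_A = 6M₀ab/L³ = 6·11·(12/5)·(8/5)/4³ = 99/25 kN
  M_A = M₀b(2a-b)/L² = 11·(8/5)·(2·(12/5)-(8/5))/4² = 88/25 kN·m
  R_B = -6M₀ab/L³ = -6·11·(12/5)·(8/5)/4³ = -99/25 kN
  M_B = M₀a(2b-a)/L² = 11·(12/5)·(2·(8/5)-(12/5))/4² = 33/25 kN·m
Load 4 — uniform load w=5 kN/m over full span:
  R_A = wL/2 = 5·4/2 = 10 kN
  M_A = wL²/12 = 5·4²/12 = 20/3 kN·m
  R_B = wL/2 = 5·4/2 = 10 kN
  M_B = -wL²/12 = -5·4²/12 = -20/3 kN·m
Superposition: R_A = 17603/1800 kN, M_A = 5993/900 kN·m, R_B = 7597/1800 kN, M_B = -3187/900 kN·m

R_A = 17603/1800 kN, M_A = 5993/900 kN·m, R_B = 7597/1800 kN, M_B = -3187/900 kN·m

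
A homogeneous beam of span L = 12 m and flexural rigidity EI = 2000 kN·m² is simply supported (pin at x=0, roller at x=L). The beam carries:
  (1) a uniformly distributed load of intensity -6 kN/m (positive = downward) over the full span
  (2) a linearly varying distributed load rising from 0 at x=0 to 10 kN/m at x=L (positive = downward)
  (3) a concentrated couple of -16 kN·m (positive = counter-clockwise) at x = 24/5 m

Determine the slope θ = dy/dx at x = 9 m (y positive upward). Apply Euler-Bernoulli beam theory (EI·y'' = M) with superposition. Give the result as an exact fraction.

θ(9) = -16069/800000 rad

Load 1 — uniform load w=-6 kN/m over full span:
  θ_1 = -w(L³-6Lx²+4x³)/(24EI) = -(-6)·(12³-6·12·9²+4·9³)/(24·2000) = -297/2000 rad
Load 2 — triangular load w₀=10 kN/m (0→w₀ over full span):
  θ_2 = -w₀(7L⁴-30L²x²+15x⁴)/(360LEI) = -10·(7·12⁴-30·12²·9²+15·9⁴)/(360·12·2000) = 3939/32000 rad
Load 3 — applied couple M₀=-16 kN·m at a=24/5 m (b=L-a=36/5):
  θ_3 = (M₀x²/(2L)-M₀(x-a)+C₁)/EI  [x>a] with C₁=M₀(3b²-L²)/(6L)=-64/25 = ((-16)·9²/(2·12)-(-16)·(9-(24/5))+(-64/25))/2000 = 133/25000 rad
Superposition: θ = Σ θ_i = -16069/800000 rad ≈ -0.020086 rad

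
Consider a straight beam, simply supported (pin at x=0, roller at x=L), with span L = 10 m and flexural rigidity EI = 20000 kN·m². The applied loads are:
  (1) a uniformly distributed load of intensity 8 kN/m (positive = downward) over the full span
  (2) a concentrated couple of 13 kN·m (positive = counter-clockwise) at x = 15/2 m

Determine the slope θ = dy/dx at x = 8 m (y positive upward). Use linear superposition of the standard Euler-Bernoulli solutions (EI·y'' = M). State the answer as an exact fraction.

Load 1 — uniform load w=8 kN/m over full span:
  θ_1 = -w(L³-6Lx²+4x³)/(24EI) = -8·(10³-6·10·8²+4·8³)/(24·20000) = 33/2500 rad
Load 2 — applied couple M₀=13 kN·m at a=15/2 m (b=L-a=5/2):
  θ_2 = (M₀x²/(2L)-M₀(x-a)+C₁)/EI  [x>a] with C₁=M₀(3b²-L²)/(6L)=-845/48 = (13·8²/(2·10)-13·(8-(15/2))+(-845/48))/20000 = 4199/4800000 rad
Superposition: θ = Σ θ_i = 67559/4800000 rad ≈ 0.014075 rad

θ(8) = 67559/4800000 rad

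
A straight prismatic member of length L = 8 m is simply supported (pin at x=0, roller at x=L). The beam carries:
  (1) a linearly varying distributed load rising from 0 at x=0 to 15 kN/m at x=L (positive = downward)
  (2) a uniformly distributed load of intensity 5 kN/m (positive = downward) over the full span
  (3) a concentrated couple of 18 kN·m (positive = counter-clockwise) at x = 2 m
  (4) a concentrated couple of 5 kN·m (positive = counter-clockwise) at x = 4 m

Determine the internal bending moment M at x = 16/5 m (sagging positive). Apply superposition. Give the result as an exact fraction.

M(16/5) = 2084/25 kN·m

Load 1 — triangular load w₀=15 kN/m (0→w₀ over full span):
  M_1 = w₀Lx/6 - w₀x³/(6L) = 15·8·(16/5)/6 - 15·(16/5)³/(6·8) = 1344/25 kN·m
Load 2 — uniform load w=5 kN/m over full span:
  M_2 = wx(L-x)/2 = 5·(16/5)·(8-(16/5))/2 = 192/5 kN·m
Load 3 — applied couple M₀=18 kN·m at a=2 m (b=L-a=6):
  M_3 = M₀x/L - M₀  [x>a] = 18·(16/5)/8 - 18 = -54/5 kN·m
Load 4 — applied couple M₀=5 kN·m at a=4 m (b=L-a=4):
  M_4 = M₀x/L  [x≤a] = 5·(16/5)/8 = 2 kN·m
Superposition: M = Σ M_i = 2084/25 kN·m ≈ 83.360000 kN·m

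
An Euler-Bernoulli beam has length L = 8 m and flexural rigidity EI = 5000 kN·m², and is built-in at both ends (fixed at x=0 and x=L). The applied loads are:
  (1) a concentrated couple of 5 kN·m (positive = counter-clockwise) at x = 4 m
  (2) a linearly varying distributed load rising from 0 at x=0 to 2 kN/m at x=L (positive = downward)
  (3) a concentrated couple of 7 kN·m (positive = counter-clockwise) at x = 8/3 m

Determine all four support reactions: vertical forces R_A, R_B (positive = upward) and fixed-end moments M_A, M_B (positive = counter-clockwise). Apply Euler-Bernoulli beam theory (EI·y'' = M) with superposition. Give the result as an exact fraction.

R_A = 1081/240 kN, M_A = 331/60 kN·m, R_B = 839/240 kN, M_B = -169/60 kN·m

Load 1 — applied couple M₀=5 kN·m at a=4 m (b=L-a=4):
  R_A = 6M₀ab/L³ = 6·5·4·4/8³ = 15/16 kN
  M_A = M₀b(2a-b)/L² = 5·4·(2·4-4)/8² = 5/4 kN·m
  R_B = -6M₀ab/L³ = -6·5·4·4/8³ = -15/16 kN
  M_B = M₀a(2b-a)/L² = 5·4·(2·4-4)/8² = 5/4 kN·m
Load 2 — triangular load w₀=2 kN/m (0→w₀ over full span):
  R_A = 3w₀L/20 = 3·2·8/20 = 12/5 kN
  M_A = w₀L²/30 = 2·8²/30 = 64/15 kN·m
  R_B = 7w₀L/20 = 7·2·8/20 = 28/5 kN
  M_B = -w₀L²/20 = -2·8²/20 = -32/5 kN·m
Load 3 — applied couple M₀=7 kN·m at a=8/3 m (b=L-a=16/3):
  R_A = 6M₀ab/L³ = 6·7·(8/3)·(16/3)/8³ = 7/6 kN
  M_A = M₀b(2a-b)/L² = 7·(16/3)·(2·(8/3)-(16/3))/8² = 0 kN·m
  R_B = -6M₀ab/L³ = -6·7·(8/3)·(16/3)/8³ = -7/6 kN
  M_B = M₀a(2b-a)/L² = 7·(8/3)·(2·(16/3)-(8/3))/8² = 7/3 kN·m
Superposition: R_A = 1081/240 kN, M_A = 331/60 kN·m, R_B = 839/240 kN, M_B = -169/60 kN·m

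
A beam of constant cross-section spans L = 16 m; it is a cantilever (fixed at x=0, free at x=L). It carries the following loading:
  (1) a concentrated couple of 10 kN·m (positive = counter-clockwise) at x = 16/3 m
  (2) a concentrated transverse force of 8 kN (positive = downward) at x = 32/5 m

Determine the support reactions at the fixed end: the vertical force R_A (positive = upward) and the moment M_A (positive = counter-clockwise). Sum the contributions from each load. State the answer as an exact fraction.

R_A = 8 kN, M_A = 206/5 kN·m

Load 1 — applied couple M₀=10 kN·m at a=16/3 m (b=L-a=32/3):
  R_A = 0 kN
  M_A = -M₀ = -10 kN·m
Load 2 — point force P=8 kN at a=32/5 m (b=L-a=48/5):
  R_A = P = 8 kN
  M_A = Pa = 8·(32/5) = 256/5 kN·m
Superposition: R_A = 8 kN, M_A = 206/5 kN·m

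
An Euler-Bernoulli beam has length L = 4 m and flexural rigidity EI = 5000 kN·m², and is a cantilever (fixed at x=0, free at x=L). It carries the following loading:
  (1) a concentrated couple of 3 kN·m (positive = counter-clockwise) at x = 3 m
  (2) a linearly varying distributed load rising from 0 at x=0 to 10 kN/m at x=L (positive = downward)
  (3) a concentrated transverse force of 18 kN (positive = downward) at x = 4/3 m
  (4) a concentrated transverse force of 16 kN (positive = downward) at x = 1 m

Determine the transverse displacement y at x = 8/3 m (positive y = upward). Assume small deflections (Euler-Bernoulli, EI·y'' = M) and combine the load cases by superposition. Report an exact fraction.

y(8/3) = -3149/91125 m

Load 1 — applied couple M₀=3 kN·m at a=3 m (b=L-a=1):
  y_1 = M₀x²/(2EI)  [x≤a] = 3·(8/3)²/(2·5000) = 4/1875 m
Load 2 — triangular load w₀=10 kN/m (0→w₀ over full span):
  y_2 = (w₀Lx³/12-w₀L²x²/6-w₀x⁵/(120L))/EI = (10·4·(8/3)³/12-10·4²·(8/3)²/6-10·(8/3)⁵/(120·4))/5000 = -11776/455625 m
Load 3 — point force P=18 kN at a=4/3 m (b=L-a=8/3):
  y_3 = -Pa²(3x-a)/(6EI)  [x>a] = -18·(4/3)²·(3·(8/3)-(4/3))/(6·5000) = -8/1125 m
Load 4 — point force P=16 kN at a=1 m (b=L-a=3):
  y_4 = -Pa²(3x-a)/(6EI)  [x>a] = -16·1²·(3·(8/3)-1)/(6·5000) = -7/1875 m
Superposition: y = Σ y_i = -3149/91125 m ≈ -0.034557 m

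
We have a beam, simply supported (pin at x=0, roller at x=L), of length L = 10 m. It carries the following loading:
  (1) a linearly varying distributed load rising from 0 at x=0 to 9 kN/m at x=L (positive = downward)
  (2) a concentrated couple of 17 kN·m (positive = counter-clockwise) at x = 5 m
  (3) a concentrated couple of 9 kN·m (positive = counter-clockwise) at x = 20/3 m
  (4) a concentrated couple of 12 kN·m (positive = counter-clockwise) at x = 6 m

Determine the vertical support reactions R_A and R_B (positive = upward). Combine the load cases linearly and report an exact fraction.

R_A = 94/5 kN, R_B = 131/5 kN

Load 1 — triangular load w₀=9 kN/m (0→w₀ over full span):
  R_A = w₀L/6 = 9·10/6 = 15 kN
  R_B = w₀L/3 = 9·10/3 = 30 kN
Load 2 — applied couple M₀=17 kN·m at a=5 m (b=L-a=5):
  R_A = M₀/L = 17/10 kN
  R_B = -M₀/L = -17/10 kN
Load 3 — applied couple M₀=9 kN·m at a=20/3 m (b=L-a=10/3):
  R_A = M₀/L = 9/10 kN
  R_B = -M₀/L = -9/10 kN
Load 4 — applied couple M₀=12 kN·m at a=6 m (b=L-a=4):
  R_A = M₀/L = 12/10 = 6/5 kN
  R_B = -M₀/L = -12/10 = -6/5 kN
Superposition: R_A = 94/5 kN, R_B = 131/5 kN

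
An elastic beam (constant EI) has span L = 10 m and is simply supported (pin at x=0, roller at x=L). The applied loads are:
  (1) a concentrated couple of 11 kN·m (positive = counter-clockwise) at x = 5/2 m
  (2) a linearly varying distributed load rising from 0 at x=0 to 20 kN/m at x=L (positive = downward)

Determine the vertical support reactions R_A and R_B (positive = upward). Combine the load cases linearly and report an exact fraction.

Load 1 — applied couple M₀=11 kN·m at a=5/2 m (b=L-a=15/2):
  R_A = M₀/L = 11/10 kN
  R_B = -M₀/L = -11/10 kN
Load 2 — triangular load w₀=20 kN/m (0→w₀ over full span):
  R_A = w₀L/6 = 20·10/6 = 100/3 kN
  R_B = w₀L/3 = 20·10/3 = 200/3 kN
Superposition: R_A = 1033/30 kN, R_B = 1967/30 kN

R_A = 1033/30 kN, R_B = 1967/30 kN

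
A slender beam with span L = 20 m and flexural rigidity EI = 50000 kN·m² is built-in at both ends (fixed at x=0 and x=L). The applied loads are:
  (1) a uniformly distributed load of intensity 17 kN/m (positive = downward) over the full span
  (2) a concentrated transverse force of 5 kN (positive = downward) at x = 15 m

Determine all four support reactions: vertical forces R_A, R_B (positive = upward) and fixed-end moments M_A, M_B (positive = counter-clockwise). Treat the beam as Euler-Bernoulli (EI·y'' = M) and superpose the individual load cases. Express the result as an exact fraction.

R_A = 5465/32 kN, M_A = 27425/48 kN·m, R_B = 5575/32 kN, M_B = -27875/48 kN·m

Load 1 — uniform load w=17 kN/m over full span:
  R_A = wL/2 = 17·20/2 = 170 kN
  M_A = wL²/12 = 17·20²/12 = 1700/3 kN·m
  R_B = wL/2 = 17·20/2 = 170 kN
  M_B = -wL²/12 = -17·20²/12 = -1700/3 kN·m
Load 2 — point force P=5 kN at a=15 m (b=L-a=5):
  R_A = Pb²(3a+b)/L³ = 5·5²·(3·15+5)/20³ = 25/32 kN
  M_A = Pab²/L² = 5·15·5²/20² = 75/16 kN·m
  R_B = Pa²(a+3b)/L³ = 5·15²·(15+3·5)/20³ = 135/32 kN
  M_B = -Pa²b/L² = -5·15²·5/20² = -225/16 kN·m
Superposition: R_A = 5465/32 kN, M_A = 27425/48 kN·m, R_B = 5575/32 kN, M_B = -27875/48 kN·m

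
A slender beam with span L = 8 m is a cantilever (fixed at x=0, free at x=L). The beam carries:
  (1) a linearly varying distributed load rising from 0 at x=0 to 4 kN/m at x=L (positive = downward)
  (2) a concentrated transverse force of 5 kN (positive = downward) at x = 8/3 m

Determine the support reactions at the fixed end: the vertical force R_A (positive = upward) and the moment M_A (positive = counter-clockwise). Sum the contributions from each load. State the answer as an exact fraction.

R_A = 21 kN, M_A = 296/3 kN·m

Load 1 — triangular load w₀=4 kN/m (0→w₀ over full span):
  R_A = w₀L/2 = 4·8/2 = 16 kN
  M_A = w₀L²/3 = 4·8²/3 = 256/3 kN·m
Load 2 — point force P=5 kN at a=8/3 m (b=L-a=16/3):
  R_A = P = 5 kN
  M_A = Pa = 5·(8/3) = 40/3 kN·m
Superposition: R_A = 21 kN, M_A = 296/3 kN·m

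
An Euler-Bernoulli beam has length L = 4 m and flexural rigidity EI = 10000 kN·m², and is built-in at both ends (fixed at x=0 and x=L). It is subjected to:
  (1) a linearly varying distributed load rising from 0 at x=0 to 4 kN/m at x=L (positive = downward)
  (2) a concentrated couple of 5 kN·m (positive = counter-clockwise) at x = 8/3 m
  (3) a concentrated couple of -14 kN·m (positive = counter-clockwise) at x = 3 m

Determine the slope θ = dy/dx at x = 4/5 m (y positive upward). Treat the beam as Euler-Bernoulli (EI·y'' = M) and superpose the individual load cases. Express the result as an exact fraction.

θ(4/5) = 227/4687500 rad

Load 1 — triangular load w₀=4 kN/m (0→w₀ over full span):
  θ_1 = -w₀(2x(L-x)(L-2x)(x+2L)+x²(L-x)²)/(120LEI) = -4·(2·(4/5)·(4-(4/5))·(4-2·(4/5))·((4/5)+2·4)+(4/5)²·(4-(4/5))²)/(120·4·10000) = -112/1171875 rad
Load 2 — applied couple M₀=5 kN·m at a=8/3 m (b=L-a=4/3):
  θ_2 = (R_Ax²/2 - M_Ax)/EI  [x≤a] with R_A=5/3, M_A=5/3 = ((5/3)·(4/5)²/2 - (5/3)·(4/5))/10000 = -1/12500 rad
Load 3 — applied couple M₀=-14 kN·m at a=3 m (b=L-a=1):
  θ_3 = (R_Ax²/2 - M_Ax)/EI  [x≤a] with R_A=-63/16, M_A=-35/8 = ((-63/16)·(4/5)²/2 - (-35/8)·(4/5))/10000 = 7/31250 rad
Superposition: θ = Σ θ_i = 227/4687500 rad ≈ 0.000048 rad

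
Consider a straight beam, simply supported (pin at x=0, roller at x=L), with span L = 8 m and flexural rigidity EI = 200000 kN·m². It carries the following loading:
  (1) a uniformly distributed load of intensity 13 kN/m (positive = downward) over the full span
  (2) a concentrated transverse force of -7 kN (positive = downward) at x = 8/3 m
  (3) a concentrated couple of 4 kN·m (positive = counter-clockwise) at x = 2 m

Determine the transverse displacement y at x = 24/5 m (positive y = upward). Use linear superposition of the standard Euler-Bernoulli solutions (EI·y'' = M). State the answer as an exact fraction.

Load 1 — uniform load w=13 kN/m over full span:
  y_1 = -wx(L³-2Lx²+x³)/(24EI) = -13·(24/5)·(8³-2·8·(24/5)²+(24/5)³)/(24·200000) = -6448/1953125 m
Load 2 — point force P=-7 kN at a=8/3 m (b=L-a=16/3):
  y_2 = -Pa(L-x)(2Lx-a²-x²)/(6LEI)  [x>a] = -(-7)·(8/3)·(8-(24/5))·(2·8·(24/5)-(8/3)²-(24/5)²)/(6·8·200000) = 9184/31640625 m
Load 3 — applied couple M₀=4 kN·m at a=2 m (b=L-a=6):
  y_3 = (M₀x³/(6L)-M₀(x-a)²/2+C₁x)/EI  [x>a] with C₁=M₀(3b²-L²)/(6L)=11/3 = (4·(24/5)³/(6·8)-4·((24/5)-2)²/2+(11/3)·(24/5))/200000 = 87/1562500 m
Superposition: y = Σ y_i = -1870237/632812500 m ≈ -0.002955 m

y(24/5) = -1870237/632812500 m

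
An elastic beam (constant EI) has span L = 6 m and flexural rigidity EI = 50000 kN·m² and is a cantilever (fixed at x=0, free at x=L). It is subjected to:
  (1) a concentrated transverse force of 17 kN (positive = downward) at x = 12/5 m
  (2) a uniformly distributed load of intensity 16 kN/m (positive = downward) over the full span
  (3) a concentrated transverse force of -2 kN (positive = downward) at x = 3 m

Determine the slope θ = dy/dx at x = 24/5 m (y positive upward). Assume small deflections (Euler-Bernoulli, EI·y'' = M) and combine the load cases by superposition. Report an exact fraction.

θ(24/5) = -76419/6250000 rad

Load 1 — point force P=17 kN at a=12/5 m (b=L-a=18/5):
  θ_1 = -Pa²/(2EI)  [x>a] = -17·(12/5)²/(2·50000) = -153/156250 rad
Load 2 — uniform load w=16 kN/m over full span:
  θ_2 = -wx(x²-3Lx+3L²)/(6EI) = -16·(24/5)·((24/5)²-3·6·(24/5)+3·6²)/(6·50000) = -4464/390625 rad
Load 3 — point force P=-2 kN at a=3 m (b=L-a=3):
  θ_3 = -Pa²/(2EI)  [x>a] = -(-2)·3²/(2·50000) = 9/50000 rad
Superposition: θ = Σ θ_i = -76419/6250000 rad ≈ -0.012227 rad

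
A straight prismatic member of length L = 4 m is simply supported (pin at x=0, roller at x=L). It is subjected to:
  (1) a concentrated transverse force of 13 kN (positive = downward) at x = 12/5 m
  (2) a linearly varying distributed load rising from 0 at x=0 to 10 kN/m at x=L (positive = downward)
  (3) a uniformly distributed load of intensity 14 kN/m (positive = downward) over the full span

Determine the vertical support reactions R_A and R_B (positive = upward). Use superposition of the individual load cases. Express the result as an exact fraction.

R_A = 598/15 kN, R_B = 737/15 kN

Load 1 — point force P=13 kN at a=12/5 m (b=L-a=8/5):
  R_A = Pb/L = 13·(8/5)/4 = 26/5 kN
  R_B = Pa/L = 13·(12/5)/4 = 39/5 kN
Load 2 — triangular load w₀=10 kN/m (0→w₀ over full span):
  R_A = w₀L/6 = 10·4/6 = 20/3 kN
  R_B = w₀L/3 = 10·4/3 = 40/3 kN
Load 3 — uniform load w=14 kN/m over full span:
  R_A = wL/2 = 14·4/2 = 28 kN
  R_B = wL/2 = 14·4/2 = 28 kN
Superposition: R_A = 598/15 kN, R_B = 737/15 kN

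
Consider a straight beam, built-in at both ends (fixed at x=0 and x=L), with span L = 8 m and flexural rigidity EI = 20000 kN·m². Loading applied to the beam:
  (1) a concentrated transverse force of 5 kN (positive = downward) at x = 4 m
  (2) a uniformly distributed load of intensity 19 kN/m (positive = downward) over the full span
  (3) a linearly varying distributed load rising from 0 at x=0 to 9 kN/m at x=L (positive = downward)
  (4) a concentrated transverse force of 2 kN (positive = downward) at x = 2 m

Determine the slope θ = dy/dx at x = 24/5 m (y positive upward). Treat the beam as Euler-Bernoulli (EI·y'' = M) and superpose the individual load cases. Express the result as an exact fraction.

Load 1 — point force P=5 kN at a=4 m (b=L-a=4):
  θ_1 = Pa²(L-x)(2bL-(3b+a)(L-x))/(2L³EI)  [x>a] = 5·4²·(8-(24/5))·(2·4·8-(3·4+4)·(8-(24/5)))/(2·8³·20000) = 1/6250 rad
Load 2 — uniform load w=19 kN/m over full span:
  θ_2 = -wx(L-x)(L-2x)/(12EI) = -19·(24/5)·(8-(24/5))·(8-2·(24/5))/(12·20000) = 152/78125 rad
Load 3 — triangular load w₀=9 kN/m (0→w₀ over full span):
  θ_3 = -w₀(2x(L-x)(L-2x)(x+2L)+x²(L-x)²)/(120LEI) = -9·(2·(24/5)·(8-(24/5))·(8-2·(24/5))·((24/5)+2·8)+(24/5)²·(8-(24/5))²)/(120·8·20000) = 144/390625 rad
Load 4 — point force P=2 kN at a=2 m (b=L-a=6):
  θ_4 = Pa²(L-x)(2bL-(3b+a)(L-x))/(2L³EI)  [x>a] = 2·2²·(8-(24/5))·(2·6·8-(3·6+2)·(8-(24/5)))/(2·8³·20000) = 1/25000 rad
Superposition: θ = Σ θ_i = 7857/3125000 rad ≈ 0.002514 rad

θ(24/5) = 7857/3125000 rad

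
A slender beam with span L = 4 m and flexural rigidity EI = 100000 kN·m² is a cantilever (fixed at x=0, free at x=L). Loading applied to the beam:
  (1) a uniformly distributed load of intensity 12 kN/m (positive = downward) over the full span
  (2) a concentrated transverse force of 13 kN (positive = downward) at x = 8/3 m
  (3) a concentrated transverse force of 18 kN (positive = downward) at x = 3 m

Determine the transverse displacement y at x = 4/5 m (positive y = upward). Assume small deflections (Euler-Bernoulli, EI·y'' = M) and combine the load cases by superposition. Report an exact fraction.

y(4/5) = -2053/3906250 m

Load 1 — uniform load w=12 kN/m over full span:
  y_1 = -wx²(x²-4Lx+6L²)/(24EI) = -12·(4/5)²·((4/5)²-4·4·(4/5)+6·4²)/(24·100000) = -524/1953125 m
Load 2 — point force P=13 kN at a=8/3 m (b=L-a=4/3):
  y_2 = -Px²(3a-x)/(6EI)  [x≤a] = -13·(4/5)²·(3·(8/3)-(4/5))/(6·100000) = -39/390625 m
Load 3 — point force P=18 kN at a=3 m (b=L-a=1):
  y_3 = -Px²(3a-x)/(6EI)  [x≤a] = -18·(4/5)²·(3·3-(4/5))/(6·100000) = -123/781250 m
Superposition: y = Σ y_i = -2053/3906250 m ≈ -0.000526 m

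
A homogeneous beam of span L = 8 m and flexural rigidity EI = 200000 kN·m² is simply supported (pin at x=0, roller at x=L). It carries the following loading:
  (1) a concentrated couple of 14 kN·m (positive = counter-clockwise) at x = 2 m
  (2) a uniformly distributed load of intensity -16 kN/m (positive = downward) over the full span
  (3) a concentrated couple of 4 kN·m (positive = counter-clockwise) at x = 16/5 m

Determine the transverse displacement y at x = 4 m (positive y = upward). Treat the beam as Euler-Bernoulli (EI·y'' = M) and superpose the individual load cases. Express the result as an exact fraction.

Load 1 — applied couple M₀=14 kN·m at a=2 m (b=L-a=6):
  y_1 = (M₀x³/(6L)-M₀(x-a)²/2+C₁x)/EI  [x>a] with C₁=M₀(3b²-L²)/(6L)=77/6 = (14·4³/(6·8)-14·(4-2)²/2+(77/6)·4)/200000 = 21/100000 m
Load 2 — uniform load w=-16 kN/m over full span:
  y_2 = -wx(L³-2Lx²+x³)/(24EI) = -(-16)·4·(8³-2·8·4²+4³)/(24·200000) = 8/1875 m
Load 3 — applied couple M₀=4 kN·m at a=16/5 m (b=L-a=24/5):
  y_3 = (M₀x³/(6L)-M₀(x-a)²/2+C₁x)/EI  [x>a] with C₁=M₀(3b²-L²)/(6L)=32/75 = (4·4³/(6·8)-4·(4-(16/5))²/2+(32/75)·4)/200000 = 9/312500 m
Superposition: y = Σ y_i = 33791/7500000 m ≈ 0.004505 m

y(4) = 33791/7500000 m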